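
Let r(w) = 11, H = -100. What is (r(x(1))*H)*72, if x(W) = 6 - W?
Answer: -79200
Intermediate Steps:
(r(x(1))*H)*72 = (11*(-100))*72 = -1100*72 = -79200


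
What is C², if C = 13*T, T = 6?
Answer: 6084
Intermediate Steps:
C = 78 (C = 13*6 = 78)
C² = 78² = 6084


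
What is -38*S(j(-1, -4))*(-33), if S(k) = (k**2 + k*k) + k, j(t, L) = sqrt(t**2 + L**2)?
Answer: 42636 + 1254*sqrt(17) ≈ 47806.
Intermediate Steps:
j(t, L) = sqrt(L**2 + t**2)
S(k) = k + 2*k**2 (S(k) = (k**2 + k**2) + k = 2*k**2 + k = k + 2*k**2)
-38*S(j(-1, -4))*(-33) = -38*sqrt((-4)**2 + (-1)**2)*(1 + 2*sqrt((-4)**2 + (-1)**2))*(-33) = -38*sqrt(16 + 1)*(1 + 2*sqrt(16 + 1))*(-33) = -38*sqrt(17)*(1 + 2*sqrt(17))*(-33) = 1254*sqrt(17)*(1 + 2*sqrt(17))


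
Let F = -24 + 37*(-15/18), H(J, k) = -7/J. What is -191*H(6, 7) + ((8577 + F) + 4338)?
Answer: 13083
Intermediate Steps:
F = -329/6 (F = -24 + 37*(-15*1/18) = -24 + 37*(-⅚) = -24 - 185/6 = -329/6 ≈ -54.833)
-191*H(6, 7) + ((8577 + F) + 4338) = -(-1337)/6 + ((8577 - 329/6) + 4338) = -(-1337)/6 + (51133/6 + 4338) = -191*(-7/6) + 77161/6 = 1337/6 + 77161/6 = 13083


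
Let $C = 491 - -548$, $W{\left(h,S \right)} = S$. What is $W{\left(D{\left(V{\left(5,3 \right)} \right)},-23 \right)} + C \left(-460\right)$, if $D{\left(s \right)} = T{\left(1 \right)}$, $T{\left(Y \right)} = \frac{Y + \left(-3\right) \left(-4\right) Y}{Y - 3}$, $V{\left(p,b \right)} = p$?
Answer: $-477963$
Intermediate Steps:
$T{\left(Y \right)} = \frac{13 Y}{-3 + Y}$ ($T{\left(Y \right)} = \frac{Y + 12 Y}{-3 + Y} = \frac{13 Y}{-3 + Y}$)
$D{\left(s \right)} = - \frac{13}{2}$ ($D{\left(s \right)} = 13 \cdot 1 \frac{1}{-3 + 1} = 13 \cdot 1 \frac{1}{-2} = 13 \cdot 1 \left(- \frac{1}{2}\right) = - \frac{13}{2}$)
$C = 1039$ ($C = 491 + 548 = 1039$)
$W{\left(D{\left(V{\left(5,3 \right)} \right)},-23 \right)} + C \left(-460\right) = -23 + 1039 \left(-460\right) = -23 - 477940 = -477963$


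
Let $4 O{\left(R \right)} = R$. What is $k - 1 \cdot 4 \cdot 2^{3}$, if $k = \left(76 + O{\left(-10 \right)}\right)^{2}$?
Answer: $\frac{21481}{4} \approx 5370.3$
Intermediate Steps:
$O{\left(R \right)} = \frac{R}{4}$
$k = \frac{21609}{4}$ ($k = \left(76 + \frac{1}{4} \left(-10\right)\right)^{2} = \left(76 - \frac{5}{2}\right)^{2} = \left(\frac{147}{2}\right)^{2} = \frac{21609}{4} \approx 5402.3$)
$k - 1 \cdot 4 \cdot 2^{3} = \frac{21609}{4} - 1 \cdot 4 \cdot 2^{3} = \frac{21609}{4} - 4 \cdot 8 = \frac{21609}{4} - 32 = \frac{21481}{4}$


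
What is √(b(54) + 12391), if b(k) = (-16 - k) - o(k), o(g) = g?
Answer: 3*√1363 ≈ 110.76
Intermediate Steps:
b(k) = -16 - 2*k (b(k) = (-16 - k) - k = -16 - 2*k)
√(b(54) + 12391) = √((-16 - 2*54) + 12391) = √((-16 - 108) + 12391) = √(-124 + 12391) = √12267 = 3*√1363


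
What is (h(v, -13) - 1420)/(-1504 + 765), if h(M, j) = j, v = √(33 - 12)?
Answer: 1433/739 ≈ 1.9391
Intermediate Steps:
v = √21 ≈ 4.5826
(h(v, -13) - 1420)/(-1504 + 765) = (-13 - 1420)/(-1504 + 765) = -1433/(-739) = -1433*(-1/739) = 1433/739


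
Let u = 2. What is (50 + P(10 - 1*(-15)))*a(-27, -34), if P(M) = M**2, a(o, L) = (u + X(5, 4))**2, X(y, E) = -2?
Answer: 0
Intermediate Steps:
a(o, L) = 0 (a(o, L) = (2 - 2)**2 = 0**2 = 0)
(50 + P(10 - 1*(-15)))*a(-27, -34) = (50 + (10 - 1*(-15))**2)*0 = (50 + (10 + 15)**2)*0 = (50 + 25**2)*0 = (50 + 625)*0 = 675*0 = 0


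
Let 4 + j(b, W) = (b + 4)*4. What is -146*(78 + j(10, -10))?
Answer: -18980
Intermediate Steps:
j(b, W) = 12 + 4*b (j(b, W) = -4 + (b + 4)*4 = -4 + (4 + b)*4 = -4 + (16 + 4*b) = 12 + 4*b)
-146*(78 + j(10, -10)) = -146*(78 + (12 + 4*10)) = -146*(78 + (12 + 40)) = -146*(78 + 52) = -146*130 = -18980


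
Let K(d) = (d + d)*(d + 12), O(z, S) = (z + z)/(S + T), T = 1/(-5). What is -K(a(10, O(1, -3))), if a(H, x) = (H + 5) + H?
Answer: -1850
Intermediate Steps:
T = -⅕ ≈ -0.20000
O(z, S) = 2*z/(-⅕ + S) (O(z, S) = (z + z)/(S - ⅕) = (2*z)/(-⅕ + S) = 2*z/(-⅕ + S))
a(H, x) = 5 + 2*H (a(H, x) = (5 + H) + H = 5 + 2*H)
K(d) = 2*d*(12 + d) (K(d) = (2*d)*(12 + d) = 2*d*(12 + d))
-K(a(10, O(1, -3))) = -2*(5 + 2*10)*(12 + (5 + 2*10)) = -2*(5 + 20)*(12 + (5 + 20)) = -2*25*(12 + 25) = -2*25*37 = -1*1850 = -1850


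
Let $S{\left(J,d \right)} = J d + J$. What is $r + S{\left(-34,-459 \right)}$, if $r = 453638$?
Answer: $469210$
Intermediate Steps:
$S{\left(J,d \right)} = J + J d$
$r + S{\left(-34,-459 \right)} = 453638 - 34 \left(1 - 459\right) = 453638 - -15572 = 453638 + 15572 = 469210$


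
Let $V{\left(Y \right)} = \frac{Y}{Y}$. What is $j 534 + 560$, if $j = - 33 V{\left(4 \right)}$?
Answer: $-17062$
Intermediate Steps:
$V{\left(Y \right)} = 1$
$j = -33$ ($j = \left(-33\right) 1 = -33$)
$j 534 + 560 = \left(-33\right) 534 + 560 = -17622 + 560 = -17062$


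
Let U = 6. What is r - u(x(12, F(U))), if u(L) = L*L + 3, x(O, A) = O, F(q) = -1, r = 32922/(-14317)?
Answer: -2137521/14317 ≈ -149.30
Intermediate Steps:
r = -32922/14317 (r = 32922*(-1/14317) = -32922/14317 ≈ -2.2995)
u(L) = 3 + L**2 (u(L) = L**2 + 3 = 3 + L**2)
r - u(x(12, F(U))) = -32922/14317 - (3 + 12**2) = -32922/14317 - (3 + 144) = -32922/14317 - 1*147 = -32922/14317 - 147 = -2137521/14317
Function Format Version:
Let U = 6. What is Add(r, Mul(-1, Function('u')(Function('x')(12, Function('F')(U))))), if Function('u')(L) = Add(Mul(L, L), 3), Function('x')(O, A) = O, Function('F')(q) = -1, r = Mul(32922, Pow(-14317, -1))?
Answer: Rational(-2137521, 14317) ≈ -149.30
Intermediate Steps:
r = Rational(-32922, 14317) (r = Mul(32922, Rational(-1, 14317)) = Rational(-32922, 14317) ≈ -2.2995)
Function('u')(L) = Add(3, Pow(L, 2)) (Function('u')(L) = Add(Pow(L, 2), 3) = Add(3, Pow(L, 2)))
Add(r, Mul(-1, Function('u')(Function('x')(12, Function('F')(U))))) = Add(Rational(-32922, 14317), Mul(-1, Add(3, Pow(12, 2)))) = Add(Rational(-32922, 14317), Mul(-1, Add(3, 144))) = Add(Rational(-32922, 14317), Mul(-1, 147)) = Add(Rational(-32922, 14317), -147) = Rational(-2137521, 14317)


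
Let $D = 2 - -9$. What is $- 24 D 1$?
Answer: $-264$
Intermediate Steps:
$D = 11$ ($D = 2 + 9 = 11$)
$- 24 D 1 = \left(-24\right) 11 \cdot 1 = \left(-264\right) 1 = -264$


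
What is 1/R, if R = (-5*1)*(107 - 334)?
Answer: 1/1135 ≈ 0.00088106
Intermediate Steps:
R = 1135 (R = -5*(-227) = 1135)
1/R = 1/1135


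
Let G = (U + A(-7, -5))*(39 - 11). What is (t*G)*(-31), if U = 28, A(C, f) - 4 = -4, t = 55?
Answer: -1336720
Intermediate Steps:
A(C, f) = 0 (A(C, f) = 4 - 4 = 0)
G = 784 (G = (28 + 0)*(39 - 11) = 28*28 = 784)
(t*G)*(-31) = (55*784)*(-31) = 43120*(-31) = -1336720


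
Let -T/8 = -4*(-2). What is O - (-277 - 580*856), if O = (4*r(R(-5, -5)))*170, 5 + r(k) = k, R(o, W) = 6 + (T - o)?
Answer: 457317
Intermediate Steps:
T = -64 (T = -(-32)*(-2) = -8*8 = -64)
R(o, W) = -58 - o (R(o, W) = 6 + (-64 - o) = -58 - o)
r(k) = -5 + k
O = -39440 (O = (4*(-5 + (-58 - 1*(-5))))*170 = (4*(-5 + (-58 + 5)))*170 = (4*(-5 - 53))*170 = (4*(-58))*170 = -232*170 = -39440)
O - (-277 - 580*856) = -39440 - (-277 - 580*856) = -39440 - (-277 - 496480) = -39440 - 1*(-496757) = -39440 + 496757 = 457317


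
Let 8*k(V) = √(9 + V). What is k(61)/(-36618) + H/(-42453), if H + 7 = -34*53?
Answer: 201/4717 - √70/292944 ≈ 0.042583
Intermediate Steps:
H = -1809 (H = -7 - 34*53 = -7 - 1802 = -1809)
k(V) = √(9 + V)/8
k(61)/(-36618) + H/(-42453) = (√(9 + 61)/8)/(-36618) - 1809/(-42453) = (√70/8)*(-1/36618) - 1809*(-1/42453) = -√70/292944 + 201/4717 = 201/4717 - √70/292944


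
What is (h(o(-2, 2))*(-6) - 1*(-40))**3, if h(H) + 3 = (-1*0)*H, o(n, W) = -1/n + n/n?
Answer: 195112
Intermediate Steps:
o(n, W) = 1 - 1/n (o(n, W) = -1/n + 1 = 1 - 1/n)
h(H) = -3 (h(H) = -3 + (-1*0)*H = -3 + 0*H = -3 + 0 = -3)
(h(o(-2, 2))*(-6) - 1*(-40))**3 = (-3*(-6) - 1*(-40))**3 = (18 + 40)**3 = 58**3 = 195112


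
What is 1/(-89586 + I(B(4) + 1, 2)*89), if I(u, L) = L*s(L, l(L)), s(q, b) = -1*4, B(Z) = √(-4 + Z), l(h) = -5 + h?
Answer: -1/90298 ≈ -1.1074e-5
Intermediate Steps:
s(q, b) = -4
I(u, L) = -4*L (I(u, L) = L*(-4) = -4*L)
1/(-89586 + I(B(4) + 1, 2)*89) = 1/(-89586 - 4*2*89) = 1/(-89586 - 8*89) = 1/(-89586 - 712) = 1/(-90298) = -1/90298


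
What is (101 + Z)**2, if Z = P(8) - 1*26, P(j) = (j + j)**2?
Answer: 109561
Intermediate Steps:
P(j) = 4*j**2 (P(j) = (2*j)**2 = 4*j**2)
Z = 230 (Z = 4*8**2 - 1*26 = 4*64 - 26 = 256 - 26 = 230)
(101 + Z)**2 = (101 + 230)**2 = 331**2 = 109561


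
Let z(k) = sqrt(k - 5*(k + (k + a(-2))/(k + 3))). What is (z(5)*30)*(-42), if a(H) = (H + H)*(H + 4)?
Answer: -315*I*sqrt(290) ≈ -5364.3*I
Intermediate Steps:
a(H) = 2*H*(4 + H) (a(H) = (2*H)*(4 + H) = 2*H*(4 + H))
z(k) = sqrt(-4*k - 5*(-8 + k)/(3 + k)) (z(k) = sqrt(k - 5*(k + (k + 2*(-2)*(4 - 2))/(k + 3))) = sqrt(k - 5*(k + (k + 2*(-2)*2)/(3 + k))) = sqrt(k - 5*(k + (k - 8)/(3 + k))) = sqrt(k - 5*(k + (-8 + k)/(3 + k))) = sqrt(k + (-5*k - 5*(-8 + k)/(3 + k))) = sqrt(-4*k - 5*(-8 + k)/(3 + k)))
(z(5)*30)*(-42) = (sqrt((40 - 17*5 - 4*5**2)/(3 + 5))*30)*(-42) = (sqrt((40 - 85 - 4*25)/8)*30)*(-42) = (sqrt((40 - 85 - 100)/8)*30)*(-42) = (sqrt((1/8)*(-145))*30)*(-42) = (sqrt(-145/8)*30)*(-42) = ((I*sqrt(290)/4)*30)*(-42) = (15*I*sqrt(290)/2)*(-42) = -315*I*sqrt(290)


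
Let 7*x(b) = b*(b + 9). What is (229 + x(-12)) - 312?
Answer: -545/7 ≈ -77.857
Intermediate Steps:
x(b) = b*(9 + b)/7 (x(b) = (b*(b + 9))/7 = (b*(9 + b))/7 = b*(9 + b)/7)
(229 + x(-12)) - 312 = (229 + (⅐)*(-12)*(9 - 12)) - 312 = (229 + (⅐)*(-12)*(-3)) - 312 = (229 + 36/7) - 312 = 1639/7 - 312 = -545/7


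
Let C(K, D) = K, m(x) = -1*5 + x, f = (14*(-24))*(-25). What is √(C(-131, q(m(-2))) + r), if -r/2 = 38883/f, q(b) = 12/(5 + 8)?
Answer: I*√2749054/140 ≈ 11.843*I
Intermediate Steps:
f = 8400 (f = -336*(-25) = 8400)
m(x) = -5 + x
q(b) = 12/13
r = -12961/1400 (r = -77766/8400 = -2*12961/2800 = -12961/1400 ≈ -9.2579)
√(C(-131, q(m(-2))) + r) = √(-131 - 12961/1400) = √(-196361/1400) = I*√2749054/140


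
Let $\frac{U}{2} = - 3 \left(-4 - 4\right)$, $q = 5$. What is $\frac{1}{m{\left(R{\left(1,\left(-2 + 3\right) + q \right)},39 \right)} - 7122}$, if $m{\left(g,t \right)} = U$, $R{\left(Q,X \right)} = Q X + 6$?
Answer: $- \frac{1}{7074} \approx -0.00014136$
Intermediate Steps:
$R{\left(Q,X \right)} = 6 + Q X$
$U = 48$ ($U = 2 \left(- 3 \left(-4 - 4\right)\right) = 2 \left(\left(-3\right) \left(-8\right)\right) = 2 \cdot 24 = 48$)
$m{\left(g,t \right)} = 48$
$\frac{1}{m{\left(R{\left(1,\left(-2 + 3\right) + q \right)},39 \right)} - 7122} = \frac{1}{48 - 7122} = \frac{1}{-7074} = - \frac{1}{7074}$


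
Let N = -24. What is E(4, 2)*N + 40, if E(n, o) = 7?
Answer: -128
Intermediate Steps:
E(4, 2)*N + 40 = 7*(-24) + 40 = -168 + 40 = -128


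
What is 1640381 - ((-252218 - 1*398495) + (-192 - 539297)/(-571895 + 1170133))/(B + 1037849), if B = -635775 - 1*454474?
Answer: 51421734948944017/31347671200 ≈ 1.6404e+6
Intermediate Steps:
B = -1090249 (B = -635775 - 454474 = -1090249)
1640381 - ((-252218 - 1*398495) + (-192 - 539297)/(-571895 + 1170133))/(B + 1037849) = 1640381 - ((-252218 - 1*398495) + (-192 - 539297)/(-571895 + 1170133))/(-1090249 + 1037849) = 1640381 - ((-252218 - 398495) - 539489/598238)/(-52400) = 1640381 - (-650713 - 539489*1/598238)*(-1)/52400 = 1640381 - (-650713 - 539489/598238)*(-1)/52400 = 1640381 - (-389281783183)*(-1)/(598238*52400) = 1640381 - 1*389281783183/31347671200 = 1640381 - 389281783183/31347671200 = 51421734948944017/31347671200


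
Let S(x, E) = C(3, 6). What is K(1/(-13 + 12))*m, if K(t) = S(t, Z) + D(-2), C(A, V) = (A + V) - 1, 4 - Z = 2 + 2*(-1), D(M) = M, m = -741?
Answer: -4446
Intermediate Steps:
Z = 4 (Z = 4 - (2 + 2*(-1)) = 4 - (2 - 2) = 4 - 1*0 = 4 + 0 = 4)
C(A, V) = -1 + A + V
S(x, E) = 8 (S(x, E) = -1 + 3 + 6 = 8)
K(t) = 6 (K(t) = 8 - 2 = 6)
K(1/(-13 + 12))*m = 6*(-741) = -4446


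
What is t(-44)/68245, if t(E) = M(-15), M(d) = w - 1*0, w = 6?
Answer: 6/68245 ≈ 8.7918e-5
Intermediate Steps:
M(d) = 6 (M(d) = 6 - 1*0 = 6 + 0 = 6)
t(E) = 6
t(-44)/68245 = 6/68245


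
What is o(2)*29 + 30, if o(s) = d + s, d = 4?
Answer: 204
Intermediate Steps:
o(s) = 4 + s
o(2)*29 + 30 = (4 + 2)*29 + 30 = 6*29 + 30 = 174 + 30 = 204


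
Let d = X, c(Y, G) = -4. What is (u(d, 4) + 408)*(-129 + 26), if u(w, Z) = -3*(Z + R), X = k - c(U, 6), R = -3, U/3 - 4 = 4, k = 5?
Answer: -41715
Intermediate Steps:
U = 24 (U = 12 + 3*4 = 12 + 12 = 24)
X = 9 (X = 5 - 1*(-4) = 5 + 4 = 9)
d = 9
u(w, Z) = 9 - 3*Z (u(w, Z) = -3*(Z - 3) = -3*(-3 + Z) = 9 - 3*Z)
(u(d, 4) + 408)*(-129 + 26) = ((9 - 3*4) + 408)*(-129 + 26) = ((9 - 12) + 408)*(-103) = (-3 + 408)*(-103) = 405*(-103) = -41715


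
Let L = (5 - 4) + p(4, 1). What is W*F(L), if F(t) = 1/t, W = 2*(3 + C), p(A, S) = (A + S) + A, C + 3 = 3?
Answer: ⅗ ≈ 0.60000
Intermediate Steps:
C = 0 (C = -3 + 3 = 0)
p(A, S) = S + 2*A
L = 10 (L = (5 - 4) + (1 + 2*4) = 1 + (1 + 8) = 1 + 9 = 10)
W = 6 (W = 2*(3 + 0) = 2*3 = 6)
W*F(L) = 6/10 = 6*(⅒) = ⅗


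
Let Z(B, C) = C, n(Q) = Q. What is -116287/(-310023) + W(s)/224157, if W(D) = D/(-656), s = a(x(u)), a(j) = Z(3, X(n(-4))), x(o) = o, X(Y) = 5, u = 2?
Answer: 5699884002863/15195983200272 ≈ 0.37509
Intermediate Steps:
a(j) = 5
s = 5
W(D) = -D/656
-116287/(-310023) + W(s)/224157 = -116287/(-310023) - 1/656*5/224157 = -116287*(-1/310023) - 5/656*1/224157 = 116287/310023 - 5/147046992 = 5699884002863/15195983200272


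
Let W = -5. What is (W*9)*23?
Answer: -1035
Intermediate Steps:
(W*9)*23 = -5*9*23 = -45*23 = -1035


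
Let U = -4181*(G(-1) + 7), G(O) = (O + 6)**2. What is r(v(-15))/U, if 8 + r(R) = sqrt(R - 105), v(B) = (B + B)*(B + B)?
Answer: 1/16724 - sqrt(795)/133792 ≈ -0.00015095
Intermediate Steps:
G(O) = (6 + O)**2
v(B) = 4*B**2 (v(B) = (2*B)*(2*B) = 4*B**2)
r(R) = -8 + sqrt(-105 + R) (r(R) = -8 + sqrt(R - 105) = -8 + sqrt(-105 + R))
U = -133792 (U = -4181*((6 - 1)**2 + 7) = -4181*(5**2 + 7) = -4181*(25 + 7) = -4181*32 = -133792)
r(v(-15))/U = (-8 + sqrt(-105 + 4*(-15)**2))/(-133792) = (-8 + sqrt(-105 + 4*225))*(-1/133792) = (-8 + sqrt(-105 + 900))*(-1/133792) = (-8 + sqrt(795))*(-1/133792) = 1/16724 - sqrt(795)/133792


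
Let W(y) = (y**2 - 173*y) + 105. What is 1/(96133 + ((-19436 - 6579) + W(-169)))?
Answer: 1/128021 ≈ 7.8112e-6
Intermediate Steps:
W(y) = 105 + y**2 - 173*y
1/(96133 + ((-19436 - 6579) + W(-169))) = 1/(96133 + ((-19436 - 6579) + (105 + (-169)**2 - 173*(-169)))) = 1/(96133 + (-26015 + (105 + 28561 + 29237))) = 1/(96133 + (-26015 + 57903)) = 1/(96133 + 31888) = 1/128021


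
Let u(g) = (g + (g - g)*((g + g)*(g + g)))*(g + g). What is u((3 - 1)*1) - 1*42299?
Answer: -42291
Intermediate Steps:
u(g) = 2*g**2 (u(g) = (g + 0*((2*g)*(2*g)))*(2*g) = (g + 0*(4*g**2))*(2*g) = (g + 0)*(2*g) = g*(2*g) = 2*g**2)
u((3 - 1)*1) - 1*42299 = 2*((3 - 1)*1)**2 - 1*42299 = 2*(2*1)**2 - 42299 = 2*2**2 - 42299 = 2*4 - 42299 = 8 - 42299 = -42291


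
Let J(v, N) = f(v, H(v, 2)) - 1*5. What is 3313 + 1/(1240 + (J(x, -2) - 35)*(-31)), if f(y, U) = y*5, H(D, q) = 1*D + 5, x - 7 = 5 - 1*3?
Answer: 3594606/1085 ≈ 3313.0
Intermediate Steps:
x = 9 (x = 7 + (5 - 1*3) = 7 + (5 - 3) = 7 + 2 = 9)
H(D, q) = 5 + D (H(D, q) = D + 5 = 5 + D)
f(y, U) = 5*y
J(v, N) = -5 + 5*v (J(v, N) = 5*v - 1*5 = 5*v - 5 = -5 + 5*v)
3313 + 1/(1240 + (J(x, -2) - 35)*(-31)) = 3313 + 1/(1240 + ((-5 + 5*9) - 35)*(-31)) = 3313 + 1/(1240 + ((-5 + 45) - 35)*(-31)) = 3313 + 1/(1240 + (40 - 35)*(-31)) = 3313 + 1/(1240 + 5*(-31)) = 3313 + 1/(1240 - 155) = 3313 + 1/1085 = 3594606/1085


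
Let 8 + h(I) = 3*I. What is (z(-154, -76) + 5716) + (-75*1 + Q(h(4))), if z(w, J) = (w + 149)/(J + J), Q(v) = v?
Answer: 858045/152 ≈ 5645.0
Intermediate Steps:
h(I) = -8 + 3*I
z(w, J) = (149 + w)/(2*J) (z(w, J) = (149 + w)/((2*J)) = (149 + w)*(1/(2*J)) = (149 + w)/(2*J))
(z(-154, -76) + 5716) + (-75*1 + Q(h(4))) = ((½)*(149 - 154)/(-76) + 5716) + (-75*1 + (-8 + 3*4)) = ((½)*(-1/76)*(-5) + 5716) + (-75 + (-8 + 12)) = (5/152 + 5716) + (-75 + 4) = 868837/152 - 71 = 858045/152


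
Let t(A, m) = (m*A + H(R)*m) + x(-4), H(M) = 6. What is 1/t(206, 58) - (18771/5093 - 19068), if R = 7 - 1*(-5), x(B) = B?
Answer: 1193486250569/62603156 ≈ 19064.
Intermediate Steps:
R = 12 (R = 7 + 5 = 12)
t(A, m) = -4 + 6*m + A*m (t(A, m) = (m*A + 6*m) - 4 = (A*m + 6*m) - 4 = (6*m + A*m) - 4 = -4 + 6*m + A*m)
1/t(206, 58) - (18771/5093 - 19068) = 1/(-4 + 6*58 + 206*58) - (18771/5093 - 19068) = 1/(-4 + 348 + 11948) - (18771*(1/5093) - 19068) = 1/12292 - (18771/5093 - 19068) = 1/12292 - 1*(-97094553/5093) = 1/12292 + 97094553/5093 = 1193486250569/62603156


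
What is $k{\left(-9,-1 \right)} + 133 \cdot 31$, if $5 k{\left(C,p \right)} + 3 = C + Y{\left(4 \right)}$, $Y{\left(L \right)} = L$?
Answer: $\frac{20607}{5} \approx 4121.4$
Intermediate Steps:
$k{\left(C,p \right)} = \frac{1}{5} + \frac{C}{5}$ ($k{\left(C,p \right)} = - \frac{3}{5} + \frac{C + 4}{5} = - \frac{3}{5} + \frac{4 + C}{5} = - \frac{3}{5} + \left(\frac{4}{5} + \frac{C}{5}\right) = \frac{1}{5} + \frac{C}{5}$)
$k{\left(-9,-1 \right)} + 133 \cdot 31 = \left(\frac{1}{5} + \frac{1}{5} \left(-9\right)\right) + 133 \cdot 31 = \left(\frac{1}{5} - \frac{9}{5}\right) + 4123 = - \frac{8}{5} + 4123 = \frac{20607}{5}$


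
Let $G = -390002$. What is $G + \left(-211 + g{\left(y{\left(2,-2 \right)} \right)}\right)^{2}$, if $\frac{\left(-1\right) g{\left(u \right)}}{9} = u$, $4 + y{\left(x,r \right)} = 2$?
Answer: $-352753$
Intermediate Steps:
$y{\left(x,r \right)} = -2$ ($y{\left(x,r \right)} = -4 + 2 = -2$)
$g{\left(u \right)} = - 9 u$
$G + \left(-211 + g{\left(y{\left(2,-2 \right)} \right)}\right)^{2} = -390002 + \left(-211 - -18\right)^{2} = -390002 + \left(-211 + 18\right)^{2} = -390002 + \left(-193\right)^{2} = -390002 + 37249 = -352753$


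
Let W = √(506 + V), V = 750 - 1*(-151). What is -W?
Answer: -√1407 ≈ -37.510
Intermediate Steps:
V = 901 (V = 750 + 151 = 901)
W = √1407 (W = √(506 + 901) = √1407 ≈ 37.510)
-W = -√1407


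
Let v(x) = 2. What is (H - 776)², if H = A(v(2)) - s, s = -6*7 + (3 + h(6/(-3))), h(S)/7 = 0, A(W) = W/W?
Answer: 541696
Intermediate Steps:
A(W) = 1
h(S) = 0 (h(S) = 7*0 = 0)
s = -39 (s = -6*7 + (3 + 0) = -42 + 3 = -39)
H = 40 (H = 1 - 1*(-39) = 1 + 39 = 40)
(H - 776)² = (40 - 776)² = (-736)² = 541696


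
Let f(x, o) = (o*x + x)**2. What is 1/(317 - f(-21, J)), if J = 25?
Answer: -1/297799 ≈ -3.3580e-6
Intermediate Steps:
f(x, o) = (x + o*x)**2
1/(317 - f(-21, J)) = 1/(317 - (-21)**2*(1 + 25)**2) = 1/(317 - 441*26**2) = 1/(317 - 441*676) = 1/(317 - 1*298116) = 1/(317 - 298116) = 1/(-297799) = -1/297799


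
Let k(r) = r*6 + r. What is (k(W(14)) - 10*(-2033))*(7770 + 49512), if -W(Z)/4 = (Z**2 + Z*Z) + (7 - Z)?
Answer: 547043100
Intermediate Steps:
W(Z) = -28 - 8*Z**2 + 4*Z (W(Z) = -4*((Z**2 + Z*Z) + (7 - Z)) = -4*((Z**2 + Z**2) + (7 - Z)) = -4*(2*Z**2 + (7 - Z)) = -4*(7 - Z + 2*Z**2) = -28 - 8*Z**2 + 4*Z)
k(r) = 7*r (k(r) = 6*r + r = 7*r)
(k(W(14)) - 10*(-2033))*(7770 + 49512) = (7*(-28 - 8*14**2 + 4*14) - 10*(-2033))*(7770 + 49512) = (7*(-28 - 8*196 + 56) + 20330)*57282 = (7*(-28 - 1568 + 56) + 20330)*57282 = (7*(-1540) + 20330)*57282 = (-10780 + 20330)*57282 = 9550*57282 = 547043100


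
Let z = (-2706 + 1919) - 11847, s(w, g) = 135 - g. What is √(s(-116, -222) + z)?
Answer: I*√12277 ≈ 110.8*I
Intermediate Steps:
z = -12634 (z = -787 - 11847 = -12634)
√(s(-116, -222) + z) = √((135 - 1*(-222)) - 12634) = √((135 + 222) - 12634) = √(357 - 12634) = √(-12277) = I*√12277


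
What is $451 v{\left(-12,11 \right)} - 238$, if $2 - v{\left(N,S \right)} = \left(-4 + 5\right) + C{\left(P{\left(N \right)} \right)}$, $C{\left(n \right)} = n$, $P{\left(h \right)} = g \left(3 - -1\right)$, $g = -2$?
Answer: $3821$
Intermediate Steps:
$P{\left(h \right)} = -8$ ($P{\left(h \right)} = - 2 \left(3 - -1\right) = - 2 \left(3 + 1\right) = \left(-2\right) 4 = -8$)
$v{\left(N,S \right)} = 9$ ($v{\left(N,S \right)} = 2 - \left(\left(-4 + 5\right) - 8\right) = 2 - \left(1 - 8\right) = 2 - -7 = 2 + 7 = 9$)
$451 v{\left(-12,11 \right)} - 238 = 451 \cdot 9 - 238 = 4059 - 238 = 3821$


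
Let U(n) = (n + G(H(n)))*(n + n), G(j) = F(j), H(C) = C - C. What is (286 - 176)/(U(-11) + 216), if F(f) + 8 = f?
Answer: 55/317 ≈ 0.17350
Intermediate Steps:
H(C) = 0
F(f) = -8 + f
G(j) = -8 + j
U(n) = 2*n*(-8 + n) (U(n) = (n + (-8 + 0))*(n + n) = (n - 8)*(2*n) = (-8 + n)*(2*n) = 2*n*(-8 + n))
(286 - 176)/(U(-11) + 216) = (286 - 176)/(2*(-11)*(-8 - 11) + 216) = 110/(2*(-11)*(-19) + 216) = 110/(418 + 216) = 110/634 = 110*(1/634) = 55/317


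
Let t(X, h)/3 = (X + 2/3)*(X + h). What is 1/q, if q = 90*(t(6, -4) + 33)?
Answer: 1/6570 ≈ 0.00015221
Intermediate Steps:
t(X, h) = 3*(2/3 + X)*(X + h) (t(X, h) = 3*((X + 2/3)*(X + h)) = 3*((2/3 + X)*(X + h)) = 3*(2/3 + X)*(X + h))
q = 6570 (q = 90*((2*6 + 2*(-4) + 3*6**2 + 3*6*(-4)) + 33) = 90*((12 - 8 + 3*36 - 72) + 33) = 90*((12 - 8 + 108 - 72) + 33) = 90*(40 + 33) = 90*73 = 6570)
1/q = 1/6570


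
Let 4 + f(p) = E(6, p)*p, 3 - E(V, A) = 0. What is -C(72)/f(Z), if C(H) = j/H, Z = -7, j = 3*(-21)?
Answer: -7/200 ≈ -0.035000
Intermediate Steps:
E(V, A) = 3 (E(V, A) = 3 - 1*0 = 3 + 0 = 3)
j = -63
f(p) = -4 + 3*p
C(H) = -63/H
-C(72)/f(Z) = -(-63/72)/(-4 + 3*(-7)) = -(-63*1/72)/(-4 - 21) = -(-7)/(8*(-25)) = -(-7)*(-1)/(8*25) = -1*7/200 = -7/200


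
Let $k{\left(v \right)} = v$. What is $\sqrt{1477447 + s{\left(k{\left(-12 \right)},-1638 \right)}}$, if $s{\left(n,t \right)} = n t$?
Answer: $\sqrt{1497103} \approx 1223.6$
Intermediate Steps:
$\sqrt{1477447 + s{\left(k{\left(-12 \right)},-1638 \right)}} = \sqrt{1477447 - -19656} = \sqrt{1477447 + 19656} = \sqrt{1497103}$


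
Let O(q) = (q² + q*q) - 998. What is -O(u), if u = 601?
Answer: -721404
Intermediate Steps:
O(q) = -998 + 2*q² (O(q) = (q² + q²) - 998 = 2*q² - 998 = -998 + 2*q²)
-O(u) = -(-998 + 2*601²) = -(-998 + 2*361201) = -(-998 + 722402) = -1*721404 = -721404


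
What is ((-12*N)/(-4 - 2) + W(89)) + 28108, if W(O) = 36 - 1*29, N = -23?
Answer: 28069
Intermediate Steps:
W(O) = 7 (W(O) = 36 - 29 = 7)
((-12*N)/(-4 - 2) + W(89)) + 28108 = ((-12*(-23))/(-4 - 2) + 7) + 28108 = (276/(-6) + 7) + 28108 = (276*(-⅙) + 7) + 28108 = (-46 + 7) + 28108 = -39 + 28108 = 28069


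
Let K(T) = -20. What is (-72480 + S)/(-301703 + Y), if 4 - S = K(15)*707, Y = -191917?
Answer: 14584/123405 ≈ 0.11818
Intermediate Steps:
S = 14144 (S = 4 - (-20)*707 = 4 - 1*(-14140) = 4 + 14140 = 14144)
(-72480 + S)/(-301703 + Y) = (-72480 + 14144)/(-301703 - 191917) = -58336/(-493620) = -58336*(-1/493620) = 14584/123405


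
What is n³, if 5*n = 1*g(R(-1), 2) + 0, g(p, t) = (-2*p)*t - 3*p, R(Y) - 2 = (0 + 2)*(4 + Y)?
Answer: -175616/125 ≈ -1404.9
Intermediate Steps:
R(Y) = 10 + 2*Y (R(Y) = 2 + (0 + 2)*(4 + Y) = 2 + 2*(4 + Y) = 2 + (8 + 2*Y) = 10 + 2*Y)
g(p, t) = -3*p - 2*p*t (g(p, t) = -2*p*t - 3*p = -3*p - 2*p*t)
n = -56/5 (n = (1*(-(10 + 2*(-1))*(3 + 2*2)) + 0)/5 = (1*(-(10 - 2)*(3 + 4)) + 0)/5 = (1*(-1*8*7) + 0)/5 = (1*(-56) + 0)/5 = (-56 + 0)/5 = (⅕)*(-56) = -56/5 ≈ -11.200)
n³ = (-56/5)³ = -175616/125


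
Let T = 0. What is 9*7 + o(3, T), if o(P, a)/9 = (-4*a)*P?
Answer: 63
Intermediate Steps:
o(P, a) = -36*P*a (o(P, a) = 9*((-4*a)*P) = 9*(-4*P*a) = -36*P*a)
9*7 + o(3, T) = 9*7 - 36*3*0 = 63 + 0 = 63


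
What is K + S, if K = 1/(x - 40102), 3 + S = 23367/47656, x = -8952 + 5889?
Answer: -5162624821/2057071240 ≈ -2.5097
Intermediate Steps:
x = -3063
S = -119601/47656 (S = -3 + 23367/47656 = -119601/47656 ≈ -2.5097)
K = -1/43165 (K = 1/(-3063 - 40102) = 1/(-43165) = -1/43165 ≈ -2.3167e-5)
K + S = -1/43165 - 119601/47656 = -5162624821/2057071240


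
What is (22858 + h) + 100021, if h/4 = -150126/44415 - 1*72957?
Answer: -2501490113/14805 ≈ -1.6896e+5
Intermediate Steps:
h = -4320713708/14805 (h = 4*(-150126/44415 - 1*72957) = 4*(-150126*1/44415 - 72957) = 4*(-50042/14805 - 72957) = 4*(-1080178427/14805) = -4320713708/14805 ≈ -2.9184e+5)
(22858 + h) + 100021 = (22858 - 4320713708/14805) + 100021 = -3982301018/14805 + 100021 = -2501490113/14805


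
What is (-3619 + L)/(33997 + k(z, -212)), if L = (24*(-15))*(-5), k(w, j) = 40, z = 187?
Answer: -1819/34037 ≈ -0.053442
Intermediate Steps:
L = 1800 (L = -360*(-5) = 1800)
(-3619 + L)/(33997 + k(z, -212)) = (-3619 + 1800)/(33997 + 40) = -1819/34037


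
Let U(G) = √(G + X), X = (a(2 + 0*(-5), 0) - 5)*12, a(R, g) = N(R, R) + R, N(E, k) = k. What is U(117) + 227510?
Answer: 227510 + √105 ≈ 2.2752e+5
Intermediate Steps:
a(R, g) = 2*R (a(R, g) = R + R = 2*R)
X = -12 (X = (2*(2 + 0*(-5)) - 5)*12 = (2*(2 + 0) - 5)*12 = (2*2 - 5)*12 = (4 - 5)*12 = -1*12 = -12)
U(G) = √(-12 + G) (U(G) = √(G - 12) = √(-12 + G))
U(117) + 227510 = √(-12 + 117) + 227510 = √105 + 227510 = 227510 + √105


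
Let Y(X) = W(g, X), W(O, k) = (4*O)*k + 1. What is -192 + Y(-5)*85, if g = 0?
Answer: -107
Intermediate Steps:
W(O, k) = 1 + 4*O*k (W(O, k) = 4*O*k + 1 = 1 + 4*O*k)
Y(X) = 1 (Y(X) = 1 + 4*0*X = 1 + 0 = 1)
-192 + Y(-5)*85 = -192 + 1*85 = -192 + 85 = -107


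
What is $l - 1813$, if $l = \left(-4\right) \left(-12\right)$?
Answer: $-1765$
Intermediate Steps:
$l = 48$
$l - 1813 = 48 - 1813 = -1765$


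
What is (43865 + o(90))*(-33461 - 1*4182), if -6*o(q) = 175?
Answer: -9900673645/6 ≈ -1.6501e+9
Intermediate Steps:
o(q) = -175/6 (o(q) = -⅙*175 = -175/6)
(43865 + o(90))*(-33461 - 1*4182) = (43865 - 175/6)*(-33461 - 1*4182) = 263015*(-33461 - 4182)/6 = (263015/6)*(-37643) = -9900673645/6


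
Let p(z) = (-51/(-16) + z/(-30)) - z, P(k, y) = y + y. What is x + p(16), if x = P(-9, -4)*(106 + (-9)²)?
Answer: -362243/240 ≈ -1509.3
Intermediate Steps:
P(k, y) = 2*y
p(z) = 51/16 - 31*z/30 (p(z) = (-51*(-1/16) + z*(-1/30)) - z = (51/16 - z/30) - z = 51/16 - 31*z/30)
x = -1496 (x = (2*(-4))*(106 + (-9)²) = -8*(106 + 81) = -8*187 = -1496)
x + p(16) = -1496 + (51/16 - 31/30*16) = -1496 + (51/16 - 248/15) = -1496 - 3203/240 = -362243/240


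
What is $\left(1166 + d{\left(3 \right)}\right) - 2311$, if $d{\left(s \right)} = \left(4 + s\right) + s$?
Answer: $-1135$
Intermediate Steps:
$d{\left(s \right)} = 4 + 2 s$
$\left(1166 + d{\left(3 \right)}\right) - 2311 = \left(1166 + \left(4 + 2 \cdot 3\right)\right) - 2311 = \left(1166 + \left(4 + 6\right)\right) - 2311 = \left(1166 + 10\right) - 2311 = 1176 - 2311 = -1135$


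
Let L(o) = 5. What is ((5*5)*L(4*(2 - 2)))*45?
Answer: 5625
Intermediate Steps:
((5*5)*L(4*(2 - 2)))*45 = ((5*5)*5)*45 = (25*5)*45 = 125*45 = 5625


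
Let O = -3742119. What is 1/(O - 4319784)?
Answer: -1/8061903 ≈ -1.2404e-7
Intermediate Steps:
1/(O - 4319784) = 1/(-3742119 - 4319784) = 1/(-8061903) = -1/8061903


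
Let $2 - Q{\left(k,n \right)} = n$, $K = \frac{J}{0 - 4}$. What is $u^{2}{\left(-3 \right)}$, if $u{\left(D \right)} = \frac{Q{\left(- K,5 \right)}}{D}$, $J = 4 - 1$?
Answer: $1$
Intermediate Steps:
$J = 3$
$K = - \frac{3}{4}$ ($K = \frac{3}{0 - 4} = \frac{3}{-4} = 3 \left(- \frac{1}{4}\right) = - \frac{3}{4} \approx -0.75$)
$Q{\left(k,n \right)} = 2 - n$
$u{\left(D \right)} = - \frac{3}{D}$ ($u{\left(D \right)} = \frac{2 - 5}{D} = - \frac{3}{D}$)
$u^{2}{\left(-3 \right)} = \left(- \frac{3}{-3}\right)^{2} = \left(\left(-3\right) \left(- \frac{1}{3}\right)\right)^{2} = 1^{2} = 1$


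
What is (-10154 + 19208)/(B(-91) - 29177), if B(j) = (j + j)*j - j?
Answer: -4527/6262 ≈ -0.72293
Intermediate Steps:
B(j) = -j + 2*j² (B(j) = (2*j)*j - j = 2*j² - j = -j + 2*j²)
(-10154 + 19208)/(B(-91) - 29177) = (-10154 + 19208)/(-91*(-1 + 2*(-91)) - 29177) = 9054/(-91*(-1 - 182) - 29177) = 9054/(-91*(-183) - 29177) = 9054/(16653 - 29177) = 9054/(-12524) = 9054*(-1/12524) = -4527/6262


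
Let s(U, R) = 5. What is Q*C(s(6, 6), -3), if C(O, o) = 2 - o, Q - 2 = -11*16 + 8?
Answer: -830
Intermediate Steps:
Q = -166 (Q = 2 + (-11*16 + 8) = 2 + (-176 + 8) = 2 - 168 = -166)
Q*C(s(6, 6), -3) = -166*(2 - 1*(-3)) = -166*(2 + 3) = -166*5 = -830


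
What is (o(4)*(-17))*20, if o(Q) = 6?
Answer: -2040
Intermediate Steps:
(o(4)*(-17))*20 = (6*(-17))*20 = -102*20 = -2040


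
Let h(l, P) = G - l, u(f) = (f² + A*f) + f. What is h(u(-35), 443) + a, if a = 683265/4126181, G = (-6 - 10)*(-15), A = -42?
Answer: -9984674755/4126181 ≈ -2419.8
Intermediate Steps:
G = 240 (G = -16*(-15) = 240)
u(f) = f² - 41*f (u(f) = (f² - 42*f) + f = f² - 41*f)
h(l, P) = 240 - l
a = 683265/4126181 (a = 683265*(1/4126181) = 683265/4126181 ≈ 0.16559)
h(u(-35), 443) + a = (240 - (-35)*(-41 - 35)) + 683265/4126181 = (240 - (-35)*(-76)) + 683265/4126181 = (240 - 1*2660) + 683265/4126181 = (240 - 2660) + 683265/4126181 = -2420 + 683265/4126181 = -9984674755/4126181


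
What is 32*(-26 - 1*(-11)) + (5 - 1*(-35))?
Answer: -440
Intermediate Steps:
32*(-26 - 1*(-11)) + (5 - 1*(-35)) = 32*(-26 + 11) + (5 + 35) = 32*(-15) + 40 = -480 + 40 = -440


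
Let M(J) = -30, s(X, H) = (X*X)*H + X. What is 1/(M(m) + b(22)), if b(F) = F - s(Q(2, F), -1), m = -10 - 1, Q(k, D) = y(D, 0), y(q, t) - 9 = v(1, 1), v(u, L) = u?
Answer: 1/82 ≈ 0.012195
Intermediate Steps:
y(q, t) = 10 (y(q, t) = 9 + 1 = 10)
Q(k, D) = 10
m = -11
s(X, H) = X + H*X² (s(X, H) = X²*H + X = H*X² + X = X + H*X²)
b(F) = 90 + F (b(F) = F - 10*(1 - 1*10) = F - 10*(1 - 10) = F - 10*(-9) = F - 1*(-90) = F + 90 = 90 + F)
1/(M(m) + b(22)) = 1/(-30 + (90 + 22)) = 1/(-30 + 112) = 1/82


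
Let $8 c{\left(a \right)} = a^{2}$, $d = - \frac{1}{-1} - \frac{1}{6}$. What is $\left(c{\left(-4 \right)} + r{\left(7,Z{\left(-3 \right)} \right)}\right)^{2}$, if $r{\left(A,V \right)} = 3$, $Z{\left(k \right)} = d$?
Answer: $25$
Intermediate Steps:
$d = \frac{5}{6}$ ($d = \left(-1\right) \left(-1\right) - \frac{1}{6} = 1 - \frac{1}{6} = \frac{5}{6} \approx 0.83333$)
$Z{\left(k \right)} = \frac{5}{6}$
$c{\left(a \right)} = \frac{a^{2}}{8}$
$\left(c{\left(-4 \right)} + r{\left(7,Z{\left(-3 \right)} \right)}\right)^{2} = \left(\frac{\left(-4\right)^{2}}{8} + 3\right)^{2} = \left(\frac{1}{8} \cdot 16 + 3\right)^{2} = \left(2 + 3\right)^{2} = 5^{2} = 25$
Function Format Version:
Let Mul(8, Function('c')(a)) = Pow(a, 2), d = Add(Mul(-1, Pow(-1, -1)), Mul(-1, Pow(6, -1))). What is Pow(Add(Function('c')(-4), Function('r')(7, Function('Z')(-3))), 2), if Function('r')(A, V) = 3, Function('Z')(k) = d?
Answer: 25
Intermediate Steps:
d = Rational(5, 6) (d = Add(Mul(-1, -1), Mul(-1, Rational(1, 6))) = Add(1, Rational(-1, 6)) = Rational(5, 6) ≈ 0.83333)
Function('Z')(k) = Rational(5, 6)
Function('c')(a) = Mul(Rational(1, 8), Pow(a, 2))
Pow(Add(Function('c')(-4), Function('r')(7, Function('Z')(-3))), 2) = Pow(Add(Mul(Rational(1, 8), Pow(-4, 2)), 3), 2) = Pow(Add(Mul(Rational(1, 8), 16), 3), 2) = Pow(Add(2, 3), 2) = Pow(5, 2) = 25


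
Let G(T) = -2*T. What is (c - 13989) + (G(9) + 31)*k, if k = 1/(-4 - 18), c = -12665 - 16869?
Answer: -957519/22 ≈ -43524.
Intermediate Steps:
c = -29534
k = -1/22 (k = 1/(-22) = -1/22 ≈ -0.045455)
(c - 13989) + (G(9) + 31)*k = (-29534 - 13989) + (-2*9 + 31)*(-1/22) = -43523 + (-18 + 31)*(-1/22) = -43523 + 13*(-1/22) = -43523 - 13/22 = -957519/22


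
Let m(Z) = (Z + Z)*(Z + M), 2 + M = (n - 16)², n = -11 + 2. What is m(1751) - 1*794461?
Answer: 7519287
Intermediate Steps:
n = -9
M = 623 (M = -2 + (-9 - 16)² = -2 + (-25)² = -2 + 625 = 623)
m(Z) = 2*Z*(623 + Z) (m(Z) = (Z + Z)*(Z + 623) = (2*Z)*(623 + Z) = 2*Z*(623 + Z))
m(1751) - 1*794461 = 2*1751*(623 + 1751) - 1*794461 = 2*1751*2374 - 794461 = 8313748 - 794461 = 7519287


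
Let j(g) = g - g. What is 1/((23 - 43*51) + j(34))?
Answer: -1/2170 ≈ -0.00046083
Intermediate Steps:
j(g) = 0
1/((23 - 43*51) + j(34)) = 1/((23 - 43*51) + 0) = 1/((23 - 2193) + 0) = 1/(-2170 + 0) = 1/(-2170) = -1/2170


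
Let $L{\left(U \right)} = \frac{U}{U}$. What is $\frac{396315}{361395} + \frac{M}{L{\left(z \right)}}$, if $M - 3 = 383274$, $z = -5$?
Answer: $\frac{3078106394}{8031} \approx 3.8328 \cdot 10^{5}$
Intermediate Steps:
$L{\left(U \right)} = 1$
$M = 383277$ ($M = 3 + 383274 = 383277$)
$\frac{396315}{361395} + \frac{M}{L{\left(z \right)}} = \frac{396315}{361395} + \frac{383277}{1} = 396315 \cdot \frac{1}{361395} + 383277 \cdot 1 = \frac{8807}{8031} + 383277 = \frac{3078106394}{8031}$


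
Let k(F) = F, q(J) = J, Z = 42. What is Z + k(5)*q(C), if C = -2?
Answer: 32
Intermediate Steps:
Z + k(5)*q(C) = 42 + 5*(-2) = 42 - 10 = 32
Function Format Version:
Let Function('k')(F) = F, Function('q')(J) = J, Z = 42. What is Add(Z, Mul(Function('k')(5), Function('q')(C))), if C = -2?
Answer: 32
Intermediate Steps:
Add(Z, Mul(Function('k')(5), Function('q')(C))) = Add(42, Mul(5, -2)) = Add(42, -10) = 32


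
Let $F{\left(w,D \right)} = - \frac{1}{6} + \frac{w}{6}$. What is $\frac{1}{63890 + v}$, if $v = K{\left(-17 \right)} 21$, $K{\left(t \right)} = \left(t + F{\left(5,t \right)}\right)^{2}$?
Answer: $\frac{3}{208477} \approx 1.439 \cdot 10^{-5}$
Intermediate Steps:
$F{\left(w,D \right)} = - \frac{1}{6} + \frac{w}{6}$ ($F{\left(w,D \right)} = \left(-1\right) \frac{1}{6} + w \frac{1}{6} = - \frac{1}{6} + \frac{w}{6}$)
$K{\left(t \right)} = \left(\frac{2}{3} + t\right)^{2}$ ($K{\left(t \right)} = \left(t + \left(- \frac{1}{6} + \frac{1}{6} \cdot 5\right)\right)^{2} = \left(t + \left(- \frac{1}{6} + \frac{5}{6}\right)\right)^{2} = \left(t + \frac{2}{3}\right)^{2} = \left(\frac{2}{3} + t\right)^{2}$)
$v = \frac{16807}{3}$ ($v = \frac{\left(2 + 3 \left(-17\right)\right)^{2}}{9} \cdot 21 = \frac{\left(2 - 51\right)^{2}}{9} \cdot 21 = \frac{\left(-49\right)^{2}}{9} \cdot 21 = \frac{1}{9} \cdot 2401 \cdot 21 = \frac{2401}{9} \cdot 21 = \frac{16807}{3} \approx 5602.3$)
$\frac{1}{63890 + v} = \frac{1}{63890 + \frac{16807}{3}} = \frac{1}{\frac{208477}{3}} = \frac{3}{208477}$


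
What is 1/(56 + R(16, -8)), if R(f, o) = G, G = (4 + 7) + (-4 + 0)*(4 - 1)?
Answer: 1/55 ≈ 0.018182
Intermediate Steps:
G = -1 (G = 11 - 4*3 = 11 - 12 = -1)
R(f, o) = -1
1/(56 + R(16, -8)) = 1/(56 - 1) = 1/55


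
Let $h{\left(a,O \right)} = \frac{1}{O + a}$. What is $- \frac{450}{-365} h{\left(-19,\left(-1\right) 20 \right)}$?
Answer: $- \frac{30}{949} \approx -0.031612$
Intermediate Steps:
$- \frac{450}{-365} h{\left(-19,\left(-1\right) 20 \right)} = \frac{\left(-450\right) \frac{1}{-365}}{\left(-1\right) 20 - 19} = \frac{\left(-450\right) \left(- \frac{1}{365}\right)}{-20 - 19} = \frac{90}{73 \left(-39\right)} = \frac{90}{73} \left(- \frac{1}{39}\right) = - \frac{30}{949}$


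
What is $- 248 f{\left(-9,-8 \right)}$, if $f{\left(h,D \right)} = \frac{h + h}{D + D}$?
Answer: $-279$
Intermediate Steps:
$f{\left(h,D \right)} = \frac{h}{D}$ ($f{\left(h,D \right)} = \frac{2 h}{2 D} = 2 h \frac{1}{2 D} = \frac{h}{D}$)
$- 248 f{\left(-9,-8 \right)} = - 248 \left(- \frac{9}{-8}\right) = - 248 \left(\left(-9\right) \left(- \frac{1}{8}\right)\right) = \left(-248\right) \frac{9}{8} = -279$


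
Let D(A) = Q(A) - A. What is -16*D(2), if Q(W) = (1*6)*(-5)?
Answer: 512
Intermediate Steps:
Q(W) = -30 (Q(W) = 6*(-5) = -30)
D(A) = -30 - A
-16*D(2) = -16*(-30 - 1*2) = -16*(-30 - 2) = -16*(-32) = 512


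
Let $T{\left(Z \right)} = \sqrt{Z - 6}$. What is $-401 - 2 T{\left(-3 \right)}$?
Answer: $-401 - 6 i \approx -401.0 - 6.0 i$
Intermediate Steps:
$T{\left(Z \right)} = \sqrt{-6 + Z}$
$-401 - 2 T{\left(-3 \right)} = -401 - 2 \sqrt{-6 - 3} = -401 - 2 \sqrt{-9} = -401 - 2 \cdot 3 i = -401 - 6 i$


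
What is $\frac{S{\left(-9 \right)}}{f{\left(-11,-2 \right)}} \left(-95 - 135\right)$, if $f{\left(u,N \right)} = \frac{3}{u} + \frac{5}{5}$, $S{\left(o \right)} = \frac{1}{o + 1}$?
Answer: $\frac{1265}{32} \approx 39.531$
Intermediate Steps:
$S{\left(o \right)} = \frac{1}{1 + o}$
$f{\left(u,N \right)} = 1 + \frac{3}{u}$ ($f{\left(u,N \right)} = \frac{3}{u} + 5 \cdot \frac{1}{5} = \frac{3}{u} + 1 = 1 + \frac{3}{u}$)
$\frac{S{\left(-9 \right)}}{f{\left(-11,-2 \right)}} \left(-95 - 135\right) = \frac{1}{\left(1 - 9\right) \frac{3 - 11}{-11}} \left(-95 - 135\right) = \frac{1}{\left(-8\right) \left(\left(- \frac{1}{11}\right) \left(-8\right)\right)} \left(-230\right) = - \frac{1}{8 \cdot \frac{8}{11}} \left(-230\right) = \left(- \frac{1}{8}\right) \frac{11}{8} \left(-230\right) = \left(- \frac{11}{64}\right) \left(-230\right) = \frac{1265}{32}$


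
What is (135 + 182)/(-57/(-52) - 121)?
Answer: -16484/6235 ≈ -2.6438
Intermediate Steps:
(135 + 182)/(-57/(-52) - 121) = 317/(-57*(-1/52) - 121) = 317/(57/52 - 121) = 317/(-6235/52) = 317*(-52/6235) = -16484/6235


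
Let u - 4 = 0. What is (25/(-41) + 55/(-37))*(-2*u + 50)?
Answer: -133560/1517 ≈ -88.042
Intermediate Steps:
u = 4 (u = 4 + 0 = 4)
(25/(-41) + 55/(-37))*(-2*u + 50) = (25/(-41) + 55/(-37))*(-2*4 + 50) = (25*(-1/41) + 55*(-1/37))*(-8 + 50) = (-25/41 - 55/37)*42 = -3180/1517*42 = -133560/1517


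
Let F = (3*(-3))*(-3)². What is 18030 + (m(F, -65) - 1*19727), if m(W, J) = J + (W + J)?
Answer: -1908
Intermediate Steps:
F = -81 (F = -9*9 = -81)
m(W, J) = W + 2*J (m(W, J) = J + (J + W) = W + 2*J)
18030 + (m(F, -65) - 1*19727) = 18030 + ((-81 + 2*(-65)) - 1*19727) = 18030 + ((-81 - 130) - 19727) = 18030 + (-211 - 19727) = 18030 - 19938 = -1908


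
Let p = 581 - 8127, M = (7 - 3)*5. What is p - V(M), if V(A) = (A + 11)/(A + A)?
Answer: -301871/40 ≈ -7546.8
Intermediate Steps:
M = 20 (M = 4*5 = 20)
V(A) = (11 + A)/(2*A) (V(A) = (11 + A)/((2*A)) = (11 + A)*(1/(2*A)) = (11 + A)/(2*A))
p = -7546
p - V(M) = -7546 - (11 + 20)/(2*20) = -7546 - 31/(2*20) = -7546 - 1*31/40 = -7546 - 31/40 = -301871/40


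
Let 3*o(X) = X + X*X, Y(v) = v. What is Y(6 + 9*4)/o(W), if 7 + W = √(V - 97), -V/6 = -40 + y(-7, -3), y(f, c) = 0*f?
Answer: 11655/5029 + 819*√143/5029 ≈ 4.2650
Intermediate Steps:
y(f, c) = 0
V = 240 (V = -6*(-40 + 0) = -6*(-40) = 240)
W = -7 + √143 (W = -7 + √(240 - 97) = -7 + √143 ≈ 4.9583)
o(X) = X/3 + X²/3 (o(X) = (X + X*X)/3 = (X + X²)/3 = X/3 + X²/3)
Y(6 + 9*4)/o(W) = (6 + 9*4)/(((-7 + √143)*(1 + (-7 + √143))/3)) = (6 + 36)/(((-7 + √143)*(-6 + √143)/3)) = 42*(3/((-7 + √143)*(-6 + √143))) = 126/((-7 + √143)*(-6 + √143))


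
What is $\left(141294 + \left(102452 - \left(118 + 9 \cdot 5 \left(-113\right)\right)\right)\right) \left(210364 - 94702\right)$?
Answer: $28766643006$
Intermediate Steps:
$\left(141294 + \left(102452 - \left(118 + 9 \cdot 5 \left(-113\right)\right)\right)\right) \left(210364 - 94702\right) = \left(141294 + \left(102452 - \left(118 + 45 \left(-113\right)\right)\right)\right) 115662 = \left(141294 + \left(102452 - \left(118 - 5085\right)\right)\right) 115662 = \left(141294 + \left(102452 - -4967\right)\right) 115662 = \left(141294 + \left(102452 + 4967\right)\right) 115662 = \left(141294 + 107419\right) 115662 = 248713 \cdot 115662 = 28766643006$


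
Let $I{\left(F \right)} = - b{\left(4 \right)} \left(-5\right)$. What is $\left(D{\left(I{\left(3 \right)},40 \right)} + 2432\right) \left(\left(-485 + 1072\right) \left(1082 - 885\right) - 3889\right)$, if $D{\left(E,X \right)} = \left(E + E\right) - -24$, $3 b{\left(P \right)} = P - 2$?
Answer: $275203000$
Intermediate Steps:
$b{\left(P \right)} = - \frac{2}{3} + \frac{P}{3}$ ($b{\left(P \right)} = \frac{P - 2}{3} = \frac{-2 + P}{3} = - \frac{2}{3} + \frac{P}{3}$)
$I{\left(F \right)} = \frac{10}{3}$ ($I{\left(F \right)} = - (- \frac{2}{3} + \frac{1}{3} \cdot 4) \left(-5\right) = - (- \frac{2}{3} + \frac{4}{3}) \left(-5\right) = \left(-1\right) \frac{2}{3} \left(-5\right) = \left(- \frac{2}{3}\right) \left(-5\right) = \frac{10}{3}$)
$D{\left(E,X \right)} = 24 + 2 E$ ($D{\left(E,X \right)} = 2 E + 24 = 24 + 2 E$)
$\left(D{\left(I{\left(3 \right)},40 \right)} + 2432\right) \left(\left(-485 + 1072\right) \left(1082 - 885\right) - 3889\right) = \left(\left(24 + 2 \cdot \frac{10}{3}\right) + 2432\right) \left(\left(-485 + 1072\right) \left(1082 - 885\right) - 3889\right) = \left(\left(24 + \frac{20}{3}\right) + 2432\right) \left(587 \cdot 197 - 3889\right) = \left(\frac{92}{3} + 2432\right) \left(115639 - 3889\right) = \frac{7388}{3} \cdot 111750 = 275203000$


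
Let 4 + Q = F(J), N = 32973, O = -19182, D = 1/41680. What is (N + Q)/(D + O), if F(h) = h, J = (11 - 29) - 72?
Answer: -1370396720/799505759 ≈ -1.7141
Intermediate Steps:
D = 1/41680 ≈ 2.3992e-5
J = -90 (J = -18 - 72 = -90)
Q = -94 (Q = -4 - 90 = -94)
(N + Q)/(D + O) = (32973 - 94)/(1/41680 - 19182) = 32879/(-799505759/41680) = 32879*(-41680/799505759) = -1370396720/799505759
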